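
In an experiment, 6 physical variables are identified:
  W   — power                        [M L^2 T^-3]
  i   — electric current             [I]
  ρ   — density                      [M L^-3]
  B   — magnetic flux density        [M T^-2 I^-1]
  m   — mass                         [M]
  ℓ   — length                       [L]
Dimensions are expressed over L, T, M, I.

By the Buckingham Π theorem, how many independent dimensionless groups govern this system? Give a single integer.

2

Write exponents as rows L,T,M,I / cols W,i,ρ,B,m,ℓ:
  L: [ 2  0 -3  0  0  1]
  T: [-3  0  0 -2  0  0]
  M: [ 1  0  1  1  1  0]
  I: [ 0  1  0 -1  0  0]
Echelon form has 4 nonzero rows (pivots: W,i,ρ,B)
n=6, r=4 ⇒ 2 dimensionless groups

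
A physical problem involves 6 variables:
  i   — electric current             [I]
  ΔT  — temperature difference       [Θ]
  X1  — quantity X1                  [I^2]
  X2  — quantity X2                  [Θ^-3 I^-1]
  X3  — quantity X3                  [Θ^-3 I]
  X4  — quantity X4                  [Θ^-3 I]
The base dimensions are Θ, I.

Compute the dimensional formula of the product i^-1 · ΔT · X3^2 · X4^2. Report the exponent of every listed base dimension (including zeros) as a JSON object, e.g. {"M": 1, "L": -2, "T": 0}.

{"Θ": -11, "I": 3}

Exponent matrix [Θ,I] × [i,ΔT,X1,X2,X3,X4]:
  Θ: [ 0  1  0 -3 -3 -3]
  I: [ 1  0  2 -1  1  1]
  [Θ]: (-1)·0+(1)·1+(2)·-3+(2)·-3 = -11
  [I]: (-1)·1+(1)·0+(2)·1+(2)·1 = 3
⇒ Θ^-11 I^3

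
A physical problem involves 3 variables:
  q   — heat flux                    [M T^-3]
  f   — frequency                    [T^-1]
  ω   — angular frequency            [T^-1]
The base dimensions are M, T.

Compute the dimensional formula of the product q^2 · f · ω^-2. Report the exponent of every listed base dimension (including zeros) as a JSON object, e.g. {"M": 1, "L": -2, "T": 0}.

{"M": 2, "T": -5}

Dimensional matrix (M×T by q×f×ω):
  M: [ 1  0  0]
  T: [-3 -1 -1]
  [M]: (2)·1+(1)·0+(-2)·0 = 2
  [T]: (2)·-3+(1)·-1+(-2)·-1 = -5
⇒ M^2 T^-5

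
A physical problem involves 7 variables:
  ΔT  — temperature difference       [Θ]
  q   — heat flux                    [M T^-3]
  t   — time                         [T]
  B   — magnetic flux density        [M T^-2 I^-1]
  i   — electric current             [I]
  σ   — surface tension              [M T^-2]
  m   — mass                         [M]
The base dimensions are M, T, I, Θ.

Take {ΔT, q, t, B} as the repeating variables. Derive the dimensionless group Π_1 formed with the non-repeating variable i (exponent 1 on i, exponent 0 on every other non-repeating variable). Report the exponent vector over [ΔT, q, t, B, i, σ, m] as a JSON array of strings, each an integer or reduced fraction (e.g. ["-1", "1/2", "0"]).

["0", "-1", "-1", "1", "1", "0", "0"]

Write exponents as rows M,T,I,Θ / cols ΔT,q,t,B,i,σ,m:
  M: [ 0  1  0  1  0  1  1]
  T: [ 0 -3  1 -2  0 -2  0]
  I: [ 0  0  0 -1  1  0  0]
  Θ: [ 1  0  0  0  0  0  0]
Echelon form has 4 nonzero rows (pivots: ΔT,q,t,B)
Repeat: ΔT,q,t,B; free: i,σ,m
RREF:
  r0: [   1    0    0    0    0    0    0]
  r1: [   0    1    0    0    1    1    1]
  r2: [   0    0    1    0    1    1    3]
  r3: [   0    0    0    1   -1    0    0]
Fix exponent of i at 1, σ at 0, m at 0; solve each RREF row for its pivot's exponent:
  r0: exp(ΔT) + (0)·1 = 0 ⇒ exp(ΔT) = 0
  r1: exp(q) + (1)·1 = 0 ⇒ exp(q) = -1
  r2: exp(t) + (1)·1 = 0 ⇒ exp(t) = -1
  r3: exp(B) + (-1)·1 = 0 ⇒ exp(B) = 1
Π_1 = q^-1 · t^-1 · B · i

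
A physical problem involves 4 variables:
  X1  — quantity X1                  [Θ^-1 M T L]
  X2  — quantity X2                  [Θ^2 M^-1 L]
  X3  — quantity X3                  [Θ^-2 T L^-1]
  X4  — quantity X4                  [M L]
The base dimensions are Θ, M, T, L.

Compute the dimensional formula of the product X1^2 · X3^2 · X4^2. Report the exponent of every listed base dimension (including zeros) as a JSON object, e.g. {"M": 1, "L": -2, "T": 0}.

Exponent matrix [Θ,M,T,L] × [X1,X2,X3,X4]:
  Θ: [-1  2 -2  0]
  M: [ 1 -1  0  1]
  T: [ 1  0  1  0]
  L: [ 1  1 -1  1]
  [Θ]: (2)·-1+(2)·-2+(2)·0 = -6
  [M]: (2)·1+(2)·0+(2)·1 = 4
  [T]: (2)·1+(2)·1+(2)·0 = 4
  [L]: (2)·1+(2)·-1+(2)·1 = 2
⇒ Θ^-6 M^4 T^4 L^2

{"Θ": -6, "M": 4, "T": 4, "L": 2}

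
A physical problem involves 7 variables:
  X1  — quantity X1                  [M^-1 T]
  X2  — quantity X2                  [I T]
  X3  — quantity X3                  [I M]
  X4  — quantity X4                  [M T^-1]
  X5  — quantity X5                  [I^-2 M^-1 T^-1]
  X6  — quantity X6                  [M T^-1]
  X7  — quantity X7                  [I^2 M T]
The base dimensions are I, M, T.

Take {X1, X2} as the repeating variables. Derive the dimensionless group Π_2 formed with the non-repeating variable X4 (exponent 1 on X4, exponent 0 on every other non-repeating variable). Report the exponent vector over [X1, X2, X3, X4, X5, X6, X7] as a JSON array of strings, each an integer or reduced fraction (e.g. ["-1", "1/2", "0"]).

Write exponents as rows I,M,T / cols X1,X2,X3,X4,X5,X6,X7:
  I: [ 0  1  1  0 -2  0  2]
  M: [-1  0  1  1 -1  1  1]
  T: [ 1  1  0 -1 -1 -1  1]
Echelon form has 2 nonzero rows (pivots: X1,X2)
Repeat: X1,X2; free: X3,X4,X5,X6,X7
RREF:
  r0: [   1    0   -1   -1    1   -1   -1]
  r1: [   0    1    1    0   -2    0    2]
  r2: [   0    0    0    0    0    0    0]
Fix exponent of X4 at 1, X3 at 0, X5 at 0, X6 at 0, X7 at 0; solve each RREF row for its pivot's exponent:
  r0: exp(X1) + (-1)·1 = 0 ⇒ exp(X1) = 1
  r1: exp(X2) + (0)·1 = 0 ⇒ exp(X2) = 0
Π_2 = X1 · X4

["1", "0", "0", "1", "0", "0", "0"]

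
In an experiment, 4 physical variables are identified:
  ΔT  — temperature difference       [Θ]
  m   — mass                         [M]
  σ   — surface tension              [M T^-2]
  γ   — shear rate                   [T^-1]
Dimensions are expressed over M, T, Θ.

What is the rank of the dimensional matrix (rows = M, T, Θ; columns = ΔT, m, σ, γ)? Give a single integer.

Write exponents as rows M,T,Θ / cols ΔT,m,σ,γ:
  M: [ 0  1  1  0]
  T: [ 0  0 -2 -1]
  Θ: [ 1  0  0  0]
Row reduction gives pivot columns ΔT,m,σ; rank = 3

3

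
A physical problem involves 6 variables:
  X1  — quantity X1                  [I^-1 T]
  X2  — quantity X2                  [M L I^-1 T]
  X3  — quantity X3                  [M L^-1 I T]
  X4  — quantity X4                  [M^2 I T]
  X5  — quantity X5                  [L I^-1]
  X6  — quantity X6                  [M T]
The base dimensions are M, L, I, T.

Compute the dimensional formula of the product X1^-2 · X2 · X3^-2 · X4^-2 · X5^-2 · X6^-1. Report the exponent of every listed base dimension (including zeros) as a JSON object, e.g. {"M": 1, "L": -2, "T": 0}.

Dimensional matrix (M×L×I×T by X1×X2×X3×X4×X5×X6):
  M: [ 0  1  1  2  0  1]
  L: [ 0  1 -1  0  1  0]
  I: [-1 -1  1  1 -1  0]
  T: [ 1  1  1  1  0  1]
  [M]: (-2)·0+(1)·1+(-2)·1+(-2)·2+(-2)·0+(-1)·1 = -6
  [L]: (-2)·0+(1)·1+(-2)·-1+(-2)·0+(-2)·1+(-1)·0 = 1
  [I]: (-2)·-1+(1)·-1+(-2)·1+(-2)·1+(-2)·-1+(-1)·0 = -1
  [T]: (-2)·1+(1)·1+(-2)·1+(-2)·1+(-2)·0+(-1)·1 = -6
⇒ M^-6 L I^-1 T^-6

{"M": -6, "L": 1, "I": -1, "T": -6}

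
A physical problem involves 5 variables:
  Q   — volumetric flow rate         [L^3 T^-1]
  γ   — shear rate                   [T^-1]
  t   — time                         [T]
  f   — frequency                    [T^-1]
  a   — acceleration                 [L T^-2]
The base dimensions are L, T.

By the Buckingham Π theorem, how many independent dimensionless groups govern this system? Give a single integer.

3

Dimensional matrix (L×T by Q×γ×t×f×a):
  L: [ 3  0  0  0  1]
  T: [-1 -1  1 -1 -2]
RREF → pivots at {Q,γ} ⇒ r = 2
Π count = n − r = 5 − 2 = 3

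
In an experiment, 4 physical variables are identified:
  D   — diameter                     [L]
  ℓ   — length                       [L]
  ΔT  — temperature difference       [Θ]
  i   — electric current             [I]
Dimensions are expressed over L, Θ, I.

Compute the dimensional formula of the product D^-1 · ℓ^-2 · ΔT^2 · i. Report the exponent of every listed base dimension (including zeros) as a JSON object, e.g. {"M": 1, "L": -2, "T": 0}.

{"L": -3, "Θ": 2, "I": 1}

Write exponents as rows L,Θ,I / cols D,ℓ,ΔT,i:
  L: [ 1  1  0  0]
  Θ: [ 0  0  1  0]
  I: [ 0  0  0  1]
  [L]: (-1)·1+(-2)·1+(2)·0+(1)·0 = -3
  [Θ]: (-1)·0+(-2)·0+(2)·1+(1)·0 = 2
  [I]: (-1)·0+(-2)·0+(2)·0+(1)·1 = 1
⇒ L^-3 Θ^2 I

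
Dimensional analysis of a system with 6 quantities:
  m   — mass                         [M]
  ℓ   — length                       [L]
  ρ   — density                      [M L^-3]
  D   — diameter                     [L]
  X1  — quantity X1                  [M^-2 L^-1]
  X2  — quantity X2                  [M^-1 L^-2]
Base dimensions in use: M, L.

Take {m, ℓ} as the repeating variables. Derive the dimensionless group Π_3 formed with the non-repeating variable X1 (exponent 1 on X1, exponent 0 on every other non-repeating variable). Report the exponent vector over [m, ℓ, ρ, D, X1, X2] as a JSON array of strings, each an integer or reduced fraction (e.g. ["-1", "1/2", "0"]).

["2", "1", "0", "0", "1", "0"]

Exponent matrix [M,L] × [m,ℓ,ρ,D,X1,X2]:
  M: [ 1  0  1  0 -2 -1]
  L: [ 0  1 -3  1 -1 -2]
Row reduction gives pivot columns m,ℓ; rank = 2
Pivot set = {m,ℓ}, free = {ρ,D,X1,X2}
RREF:
  r0: [   1    0    1    0   -2   -1]
  r1: [   0    1   -3    1   -1   -2]
Fix exponent of X1 at 1, ρ at 0, D at 0, X2 at 0; solve each RREF row for its pivot's exponent:
  r0: exp(m) + (-2)·1 = 0 ⇒ exp(m) = 2
  r1: exp(ℓ) + (-1)·1 = 0 ⇒ exp(ℓ) = 1
Π_3 = m^2 · ℓ · X1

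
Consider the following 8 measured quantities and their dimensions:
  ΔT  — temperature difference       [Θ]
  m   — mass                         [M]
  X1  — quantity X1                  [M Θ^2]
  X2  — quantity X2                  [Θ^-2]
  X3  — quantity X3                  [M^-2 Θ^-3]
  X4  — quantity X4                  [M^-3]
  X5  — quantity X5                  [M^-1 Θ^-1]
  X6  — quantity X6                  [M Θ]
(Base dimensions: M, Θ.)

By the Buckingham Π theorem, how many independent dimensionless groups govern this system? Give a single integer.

6

Dimensional matrix (M×Θ by ΔT×m×X1×X2×X3×X4×X5×X6):
  M: [ 0  1  1  0 -2 -3 -1  1]
  Θ: [ 1  0  2 -2 -3  0 -1  1]
Row reduction gives pivot columns ΔT,m; rank = 2
n=8, r=2 ⇒ 6 dimensionless groups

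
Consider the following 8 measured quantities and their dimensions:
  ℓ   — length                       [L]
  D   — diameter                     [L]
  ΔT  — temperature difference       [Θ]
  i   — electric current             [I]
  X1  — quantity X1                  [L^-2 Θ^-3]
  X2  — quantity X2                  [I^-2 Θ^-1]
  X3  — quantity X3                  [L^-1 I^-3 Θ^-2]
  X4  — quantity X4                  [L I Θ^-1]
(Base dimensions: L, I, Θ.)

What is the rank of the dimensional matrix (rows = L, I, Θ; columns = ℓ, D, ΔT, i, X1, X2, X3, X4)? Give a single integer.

3

Dimensional matrix (L×I×Θ by ℓ×D×ΔT×i×X1×X2×X3×X4):
  L: [ 1  1  0  0 -2  0 -1  1]
  I: [ 0  0  0  1  0 -2 -3  1]
  Θ: [ 0  0  1  0 -3 -1 -2 -1]
Echelon form has 3 nonzero rows (pivots: ℓ,ΔT,i)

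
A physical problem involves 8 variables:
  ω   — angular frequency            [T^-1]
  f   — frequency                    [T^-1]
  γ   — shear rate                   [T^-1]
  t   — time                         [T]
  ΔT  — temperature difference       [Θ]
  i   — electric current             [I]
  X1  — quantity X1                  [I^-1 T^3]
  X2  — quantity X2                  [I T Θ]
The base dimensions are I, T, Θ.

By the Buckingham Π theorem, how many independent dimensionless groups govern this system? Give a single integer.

5

Exponent matrix [I,T,Θ] × [ω,f,γ,t,ΔT,i,X1,X2]:
  I: [ 0  0  0  0  0  1 -1  1]
  T: [-1 -1 -1  1  0  0  3  1]
  Θ: [ 0  0  0  0  1  0  0  1]
RREF → pivots at {ω,ΔT,i} ⇒ r = 3
8 vars − rank 3 = 5 Π groups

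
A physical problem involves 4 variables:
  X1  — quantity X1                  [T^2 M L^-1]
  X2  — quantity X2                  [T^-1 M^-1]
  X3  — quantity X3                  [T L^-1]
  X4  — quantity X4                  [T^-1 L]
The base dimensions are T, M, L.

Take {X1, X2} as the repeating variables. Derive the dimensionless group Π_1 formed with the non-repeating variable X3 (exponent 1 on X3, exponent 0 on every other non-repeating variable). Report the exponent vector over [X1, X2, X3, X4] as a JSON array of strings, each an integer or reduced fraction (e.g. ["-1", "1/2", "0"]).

["-1", "-1", "1", "0"]

Write exponents as rows T,M,L / cols X1,X2,X3,X4:
  T: [ 2 -1  1 -1]
  M: [ 1 -1  0  0]
  L: [-1  0 -1  1]
Echelon form has 2 nonzero rows (pivots: X1,X2)
Pivot set = {X1,X2}, free = {X3,X4}
RREF:
  r0: [   1    0    1   -1]
  r1: [   0    1    1   -1]
  r2: [   0    0    0    0]
Fix exponent of X3 at 1, X4 at 0; solve each RREF row for its pivot's exponent:
  r0: exp(X1) + (1)·1 = 0 ⇒ exp(X1) = -1
  r1: exp(X2) + (1)·1 = 0 ⇒ exp(X2) = -1
Π_1 = X1^-1 · X2^-1 · X3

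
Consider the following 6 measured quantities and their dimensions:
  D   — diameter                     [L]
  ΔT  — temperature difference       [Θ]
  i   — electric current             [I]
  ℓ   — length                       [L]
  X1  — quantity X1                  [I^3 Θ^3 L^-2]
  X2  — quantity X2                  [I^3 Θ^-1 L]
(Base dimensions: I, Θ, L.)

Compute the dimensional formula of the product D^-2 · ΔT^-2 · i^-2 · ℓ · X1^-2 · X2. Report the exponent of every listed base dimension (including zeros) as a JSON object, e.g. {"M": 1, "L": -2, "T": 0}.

Exponent matrix [I,Θ,L] × [D,ΔT,i,ℓ,X1,X2]:
  I: [ 0  0  1  0  3  3]
  Θ: [ 0  1  0  0  3 -1]
  L: [ 1  0  0  1 -2  1]
  [I]: (-2)·0+(-2)·0+(-2)·1+(1)·0+(-2)·3+(1)·3 = -5
  [Θ]: (-2)·0+(-2)·1+(-2)·0+(1)·0+(-2)·3+(1)·-1 = -9
  [L]: (-2)·1+(-2)·0+(-2)·0+(1)·1+(-2)·-2+(1)·1 = 4
⇒ I^-5 Θ^-9 L^4

{"I": -5, "Θ": -9, "L": 4}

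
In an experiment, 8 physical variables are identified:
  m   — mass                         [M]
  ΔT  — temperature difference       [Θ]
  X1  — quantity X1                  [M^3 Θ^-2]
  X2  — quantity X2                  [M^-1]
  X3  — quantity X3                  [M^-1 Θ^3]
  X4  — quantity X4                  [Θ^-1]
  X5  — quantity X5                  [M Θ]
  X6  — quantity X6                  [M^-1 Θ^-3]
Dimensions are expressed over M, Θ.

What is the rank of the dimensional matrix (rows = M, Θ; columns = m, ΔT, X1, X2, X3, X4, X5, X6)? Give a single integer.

Exponent matrix [M,Θ] × [m,ΔT,X1,X2,X3,X4,X5,X6]:
  M: [ 1  0  3 -1 -1  0  1 -1]
  Θ: [ 0  1 -2  0  3 -1  1 -3]
Echelon form has 2 nonzero rows (pivots: m,ΔT)

2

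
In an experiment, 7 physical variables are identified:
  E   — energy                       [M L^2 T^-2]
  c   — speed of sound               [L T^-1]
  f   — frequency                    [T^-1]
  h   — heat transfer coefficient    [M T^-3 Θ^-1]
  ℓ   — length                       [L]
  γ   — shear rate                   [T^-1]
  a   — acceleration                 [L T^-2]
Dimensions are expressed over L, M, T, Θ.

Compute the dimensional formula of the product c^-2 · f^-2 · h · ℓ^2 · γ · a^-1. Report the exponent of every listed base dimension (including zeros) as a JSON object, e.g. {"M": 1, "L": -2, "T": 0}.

{"L": -1, "M": 1, "T": 2, "Θ": -1}

Write exponents as rows L,M,T,Θ / cols E,c,f,h,ℓ,γ,a:
  L: [ 2  1  0  0  1  0  1]
  M: [ 1  0  0  1  0  0  0]
  T: [-2 -1 -1 -3  0 -1 -2]
  Θ: [ 0  0  0 -1  0  0  0]
  [L]: (-2)·1+(-2)·0+(1)·0+(2)·1+(1)·0+(-1)·1 = -1
  [M]: (-2)·0+(-2)·0+(1)·1+(2)·0+(1)·0+(-1)·0 = 1
  [T]: (-2)·-1+(-2)·-1+(1)·-3+(2)·0+(1)·-1+(-1)·-2 = 2
  [Θ]: (-2)·0+(-2)·0+(1)·-1+(2)·0+(1)·0+(-1)·0 = -1
⇒ L^-1 M T^2 Θ^-1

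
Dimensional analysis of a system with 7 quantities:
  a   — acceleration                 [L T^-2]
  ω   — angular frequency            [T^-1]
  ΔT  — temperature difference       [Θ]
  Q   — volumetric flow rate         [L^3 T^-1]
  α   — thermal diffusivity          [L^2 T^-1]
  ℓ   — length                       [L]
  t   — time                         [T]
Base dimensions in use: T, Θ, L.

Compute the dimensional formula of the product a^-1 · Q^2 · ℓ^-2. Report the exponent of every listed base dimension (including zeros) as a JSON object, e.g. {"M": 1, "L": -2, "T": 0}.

Dimensional matrix (T×Θ×L by a×ω×ΔT×Q×α×ℓ×t):
  T: [-2 -1  0 -1 -1  0  1]
  Θ: [ 0  0  1  0  0  0  0]
  L: [ 1  0  0  3  2  1  0]
  [T]: (-1)·-2+(2)·-1+(-2)·0 = 0
  [Θ]: (-1)·0+(2)·0+(-2)·0 = 0
  [L]: (-1)·1+(2)·3+(-2)·1 = 3
⇒ L^3

{"T": 0, "Θ": 0, "L": 3}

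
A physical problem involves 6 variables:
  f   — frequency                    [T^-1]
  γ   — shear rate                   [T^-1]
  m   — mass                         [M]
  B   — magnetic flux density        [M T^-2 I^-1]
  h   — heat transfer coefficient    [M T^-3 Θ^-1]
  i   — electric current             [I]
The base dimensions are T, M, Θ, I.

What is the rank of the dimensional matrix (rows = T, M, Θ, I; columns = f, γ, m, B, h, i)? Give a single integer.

Dimensional matrix (T×M×Θ×I by f×γ×m×B×h×i):
  T: [-1 -1  0 -2 -3  0]
  M: [ 0  0  1  1  1  0]
  Θ: [ 0  0  0  0 -1  0]
  I: [ 0  0  0 -1  0  1]
Row reduction gives pivot columns f,m,B,h; rank = 4

4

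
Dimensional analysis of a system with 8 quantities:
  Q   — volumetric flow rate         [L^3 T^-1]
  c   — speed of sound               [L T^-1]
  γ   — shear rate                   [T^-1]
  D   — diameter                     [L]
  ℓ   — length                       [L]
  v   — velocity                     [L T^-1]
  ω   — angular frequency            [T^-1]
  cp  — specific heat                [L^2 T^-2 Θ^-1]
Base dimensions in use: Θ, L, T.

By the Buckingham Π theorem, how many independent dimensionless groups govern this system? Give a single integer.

Dimensional matrix (Θ×L×T by Q×c×γ×D×ℓ×v×ω×cp):
  Θ: [ 0  0  0  0  0  0  0 -1]
  L: [ 3  1  0  1  1  1  0  2]
  T: [-1 -1 -1  0  0 -1 -1 -2]
Echelon form has 3 nonzero rows (pivots: Q,c,cp)
8 vars − rank 3 = 5 Π groups

5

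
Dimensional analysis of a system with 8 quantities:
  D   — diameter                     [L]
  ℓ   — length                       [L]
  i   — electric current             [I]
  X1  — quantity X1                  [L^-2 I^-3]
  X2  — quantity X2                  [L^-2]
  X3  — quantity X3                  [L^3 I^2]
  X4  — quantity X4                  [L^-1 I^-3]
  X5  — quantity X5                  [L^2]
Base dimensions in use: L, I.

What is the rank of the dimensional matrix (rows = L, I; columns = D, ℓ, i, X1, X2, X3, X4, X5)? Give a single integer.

Exponent matrix [L,I] × [D,ℓ,i,X1,X2,X3,X4,X5]:
  L: [ 1  1  0 -2 -2  3 -1  2]
  I: [ 0  0  1 -3  0  2 -3  0]
Echelon form has 2 nonzero rows (pivots: D,i)

2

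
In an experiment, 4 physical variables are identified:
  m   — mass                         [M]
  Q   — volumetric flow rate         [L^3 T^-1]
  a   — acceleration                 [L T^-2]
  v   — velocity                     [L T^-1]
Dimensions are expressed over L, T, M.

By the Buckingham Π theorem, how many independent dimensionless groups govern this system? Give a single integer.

1

Exponent matrix [L,T,M] × [m,Q,a,v]:
  L: [ 0  3  1  1]
  T: [ 0 -1 -2 -1]
  M: [ 1  0  0  0]
Echelon form has 3 nonzero rows (pivots: m,Q,a)
n=4, r=3 ⇒ 1 dimensionless group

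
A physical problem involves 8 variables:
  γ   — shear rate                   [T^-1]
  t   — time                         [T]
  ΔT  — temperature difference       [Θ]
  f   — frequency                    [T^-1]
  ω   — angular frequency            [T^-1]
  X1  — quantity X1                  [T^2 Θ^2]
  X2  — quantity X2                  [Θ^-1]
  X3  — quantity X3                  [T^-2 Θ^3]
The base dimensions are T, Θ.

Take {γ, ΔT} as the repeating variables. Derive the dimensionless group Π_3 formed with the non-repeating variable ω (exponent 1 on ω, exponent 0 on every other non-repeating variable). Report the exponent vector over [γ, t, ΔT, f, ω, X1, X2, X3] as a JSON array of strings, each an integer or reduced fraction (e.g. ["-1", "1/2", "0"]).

Dimensional matrix (T×Θ by γ×t×ΔT×f×ω×X1×X2×X3):
  T: [-1  1  0 -1 -1  2  0 -2]
  Θ: [ 0  0  1  0  0  2 -1  3]
Row reduction gives pivot columns γ,ΔT; rank = 2
Repeat: γ,ΔT; free: t,f,ω,X1,X2,X3
RREF:
  r0: [   1   -1    0    1    1   -2    0    2]
  r1: [   0    0    1    0    0    2   -1    3]
Fix exponent of ω at 1, t at 0, f at 0, X1 at 0, X2 at 0, X3 at 0; solve each RREF row for its pivot's exponent:
  r0: exp(γ) + (1)·1 = 0 ⇒ exp(γ) = -1
  r1: exp(ΔT) + (0)·1 = 0 ⇒ exp(ΔT) = 0
Π_3 = γ^-1 · ω

["-1", "0", "0", "0", "1", "0", "0", "0"]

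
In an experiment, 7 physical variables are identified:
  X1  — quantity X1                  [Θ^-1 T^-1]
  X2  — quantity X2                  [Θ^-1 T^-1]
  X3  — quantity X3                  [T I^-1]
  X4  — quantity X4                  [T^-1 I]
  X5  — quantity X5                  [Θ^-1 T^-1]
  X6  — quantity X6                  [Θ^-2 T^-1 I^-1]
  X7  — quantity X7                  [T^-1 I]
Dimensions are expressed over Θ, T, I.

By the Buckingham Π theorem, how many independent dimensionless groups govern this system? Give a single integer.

Write exponents as rows Θ,T,I / cols X1,X2,X3,X4,X5,X6,X7:
  Θ: [-1 -1  0  0 -1 -2  0]
  T: [-1 -1  1 -1 -1 -1 -1]
  I: [ 0  0 -1  1  0 -1  1]
Echelon form has 2 nonzero rows (pivots: X1,X3)
7 vars − rank 2 = 5 Π groups

5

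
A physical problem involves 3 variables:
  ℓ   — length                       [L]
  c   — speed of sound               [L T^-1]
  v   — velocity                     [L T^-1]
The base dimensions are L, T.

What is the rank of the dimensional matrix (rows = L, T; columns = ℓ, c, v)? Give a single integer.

2

Write exponents as rows L,T / cols ℓ,c,v:
  L: [ 1  1  1]
  T: [ 0 -1 -1]
Row reduction gives pivot columns ℓ,c; rank = 2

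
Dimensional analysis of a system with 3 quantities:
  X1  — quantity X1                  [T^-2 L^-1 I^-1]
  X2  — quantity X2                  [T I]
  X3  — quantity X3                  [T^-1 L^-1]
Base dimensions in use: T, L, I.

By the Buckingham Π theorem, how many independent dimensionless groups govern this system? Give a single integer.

Write exponents as rows T,L,I / cols X1,X2,X3:
  T: [-2  1 -1]
  L: [-1  0 -1]
  I: [-1  1  0]
Row reduction gives pivot columns X1,X2; rank = 2
n=3, r=2 ⇒ 1 dimensionless group

1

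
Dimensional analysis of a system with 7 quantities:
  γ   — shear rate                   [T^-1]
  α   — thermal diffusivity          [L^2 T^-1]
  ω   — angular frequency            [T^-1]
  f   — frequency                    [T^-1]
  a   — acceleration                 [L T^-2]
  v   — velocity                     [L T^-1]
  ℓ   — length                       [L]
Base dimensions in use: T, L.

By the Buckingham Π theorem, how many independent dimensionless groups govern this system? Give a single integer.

Write exponents as rows T,L / cols γ,α,ω,f,a,v,ℓ:
  T: [-1 -1 -1 -1 -2 -1  0]
  L: [ 0  2  0  0  1  1  1]
Echelon form has 2 nonzero rows (pivots: γ,α)
n=7, r=2 ⇒ 5 dimensionless groups

5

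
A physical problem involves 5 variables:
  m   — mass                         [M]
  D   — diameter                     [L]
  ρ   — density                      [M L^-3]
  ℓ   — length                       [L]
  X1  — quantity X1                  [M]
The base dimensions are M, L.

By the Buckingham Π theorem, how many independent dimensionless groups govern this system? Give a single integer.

Dimensional matrix (M×L by m×D×ρ×ℓ×X1):
  M: [ 1  0  1  0  1]
  L: [ 0  1 -3  1  0]
RREF → pivots at {m,D} ⇒ r = 2
5 vars − rank 2 = 3 Π groups

3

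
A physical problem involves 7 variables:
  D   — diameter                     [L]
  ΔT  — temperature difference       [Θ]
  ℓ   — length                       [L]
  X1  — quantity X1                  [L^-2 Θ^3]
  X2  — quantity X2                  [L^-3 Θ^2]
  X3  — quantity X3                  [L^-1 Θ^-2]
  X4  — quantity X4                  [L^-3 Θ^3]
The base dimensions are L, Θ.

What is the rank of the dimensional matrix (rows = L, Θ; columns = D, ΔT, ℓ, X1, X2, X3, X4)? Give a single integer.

2

Write exponents as rows L,Θ / cols D,ΔT,ℓ,X1,X2,X3,X4:
  L: [ 1  0  1 -2 -3 -1 -3]
  Θ: [ 0  1  0  3  2 -2  3]
Row reduction gives pivot columns D,ΔT; rank = 2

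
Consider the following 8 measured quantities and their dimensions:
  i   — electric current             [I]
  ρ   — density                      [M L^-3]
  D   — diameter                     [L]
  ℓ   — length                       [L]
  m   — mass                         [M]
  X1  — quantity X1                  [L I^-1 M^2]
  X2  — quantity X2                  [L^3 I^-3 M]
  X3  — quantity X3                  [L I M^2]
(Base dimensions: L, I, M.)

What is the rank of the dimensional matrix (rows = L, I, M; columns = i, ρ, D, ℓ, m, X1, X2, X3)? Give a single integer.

3

Write exponents as rows L,I,M / cols i,ρ,D,ℓ,m,X1,X2,X3:
  L: [ 0 -3  1  1  0  1  3  1]
  I: [ 1  0  0  0  0 -1 -3  1]
  M: [ 0  1  0  0  1  2  1  2]
Row reduction gives pivot columns i,ρ,D; rank = 3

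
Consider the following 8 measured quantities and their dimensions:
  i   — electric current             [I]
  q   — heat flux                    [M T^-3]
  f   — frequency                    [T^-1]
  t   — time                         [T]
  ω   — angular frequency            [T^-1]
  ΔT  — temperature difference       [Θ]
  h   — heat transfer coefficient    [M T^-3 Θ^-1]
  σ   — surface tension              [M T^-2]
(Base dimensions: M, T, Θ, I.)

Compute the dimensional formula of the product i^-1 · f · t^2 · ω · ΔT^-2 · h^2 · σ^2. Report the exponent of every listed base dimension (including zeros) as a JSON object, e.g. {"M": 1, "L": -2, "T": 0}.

{"M": 4, "T": -10, "Θ": -4, "I": -1}

Write exponents as rows M,T,Θ,I / cols i,q,f,t,ω,ΔT,h,σ:
  M: [ 0  1  0  0  0  0  1  1]
  T: [ 0 -3 -1  1 -1  0 -3 -2]
  Θ: [ 0  0  0  0  0  1 -1  0]
  I: [ 1  0  0  0  0  0  0  0]
  [M]: (-1)·0+(1)·0+(2)·0+(1)·0+(-2)·0+(2)·1+(2)·1 = 4
  [T]: (-1)·0+(1)·-1+(2)·1+(1)·-1+(-2)·0+(2)·-3+(2)·-2 = -10
  [Θ]: (-1)·0+(1)·0+(2)·0+(1)·0+(-2)·1+(2)·-1+(2)·0 = -4
  [I]: (-1)·1+(1)·0+(2)·0+(1)·0+(-2)·0+(2)·0+(2)·0 = -1
⇒ M^4 T^-10 Θ^-4 I^-1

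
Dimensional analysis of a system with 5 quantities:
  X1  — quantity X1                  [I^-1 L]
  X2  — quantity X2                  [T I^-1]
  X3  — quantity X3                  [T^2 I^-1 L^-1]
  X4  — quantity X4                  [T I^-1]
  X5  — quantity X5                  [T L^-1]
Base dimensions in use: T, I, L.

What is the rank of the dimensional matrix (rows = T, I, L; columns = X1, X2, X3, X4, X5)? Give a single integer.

2

Dimensional matrix (T×I×L by X1×X2×X3×X4×X5):
  T: [ 0  1  2  1  1]
  I: [-1 -1 -1 -1  0]
  L: [ 1  0 -1  0 -1]
Row reduction gives pivot columns X1,X2; rank = 2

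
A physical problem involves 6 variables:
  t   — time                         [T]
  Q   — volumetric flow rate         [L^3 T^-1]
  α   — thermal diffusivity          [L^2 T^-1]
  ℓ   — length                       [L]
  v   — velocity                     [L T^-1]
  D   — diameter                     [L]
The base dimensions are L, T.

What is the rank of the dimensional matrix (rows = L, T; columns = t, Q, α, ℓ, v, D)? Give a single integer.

2

Write exponents as rows L,T / cols t,Q,α,ℓ,v,D:
  L: [ 0  3  2  1  1  1]
  T: [ 1 -1 -1  0 -1  0]
Echelon form has 2 nonzero rows (pivots: t,Q)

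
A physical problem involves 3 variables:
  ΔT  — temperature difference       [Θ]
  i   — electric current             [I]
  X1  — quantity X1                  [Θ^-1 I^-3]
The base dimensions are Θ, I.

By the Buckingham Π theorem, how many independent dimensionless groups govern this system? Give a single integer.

Write exponents as rows Θ,I / cols ΔT,i,X1:
  Θ: [ 1  0 -1]
  I: [ 0  1 -3]
Row reduction gives pivot columns ΔT,i; rank = 2
3 vars − rank 2 = 1 Π group

1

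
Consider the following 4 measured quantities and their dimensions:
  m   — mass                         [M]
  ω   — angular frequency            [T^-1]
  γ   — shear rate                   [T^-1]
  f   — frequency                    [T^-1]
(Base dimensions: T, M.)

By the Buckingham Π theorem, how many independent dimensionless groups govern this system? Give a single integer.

Write exponents as rows T,M / cols m,ω,γ,f:
  T: [ 0 -1 -1 -1]
  M: [ 1  0  0  0]
RREF → pivots at {m,ω} ⇒ r = 2
4 vars − rank 2 = 2 Π groups

2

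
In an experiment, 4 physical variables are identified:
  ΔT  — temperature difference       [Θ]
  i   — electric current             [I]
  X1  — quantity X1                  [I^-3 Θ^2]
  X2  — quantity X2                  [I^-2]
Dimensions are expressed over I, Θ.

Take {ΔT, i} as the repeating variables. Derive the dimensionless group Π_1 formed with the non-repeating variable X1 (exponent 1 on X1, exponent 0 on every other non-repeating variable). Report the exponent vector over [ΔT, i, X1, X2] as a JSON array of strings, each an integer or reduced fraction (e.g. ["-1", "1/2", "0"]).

Write exponents as rows I,Θ / cols ΔT,i,X1,X2:
  I: [ 0  1 -3 -2]
  Θ: [ 1  0  2  0]
RREF → pivots at {ΔT,i} ⇒ r = 2
Pivot set = {ΔT,i}, free = {X1,X2}
RREF:
  r0: [   1    0    2    0]
  r1: [   0    1   -3   -2]
Fix exponent of X1 at 1, X2 at 0; solve each RREF row for its pivot's exponent:
  r0: exp(ΔT) + (2)·1 = 0 ⇒ exp(ΔT) = -2
  r1: exp(i) + (-3)·1 = 0 ⇒ exp(i) = 3
Π_1 = ΔT^-2 · i^3 · X1

["-2", "3", "1", "0"]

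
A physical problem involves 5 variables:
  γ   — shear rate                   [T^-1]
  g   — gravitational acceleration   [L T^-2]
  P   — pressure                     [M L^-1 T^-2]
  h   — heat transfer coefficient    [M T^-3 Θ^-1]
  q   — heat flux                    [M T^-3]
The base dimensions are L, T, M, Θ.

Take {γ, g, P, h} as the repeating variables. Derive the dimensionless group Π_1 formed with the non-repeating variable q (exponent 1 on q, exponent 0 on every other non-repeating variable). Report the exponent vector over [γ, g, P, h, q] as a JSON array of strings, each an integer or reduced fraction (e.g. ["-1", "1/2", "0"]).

["1", "-1", "-1", "0", "1"]

Exponent matrix [L,T,M,Θ] × [γ,g,P,h,q]:
  L: [ 0  1 -1  0  0]
  T: [-1 -2 -2 -3 -3]
  M: [ 0  0  1  1  1]
  Θ: [ 0  0  0 -1  0]
Row reduction gives pivot columns γ,g,P,h; rank = 4
Pivot set = {γ,g,P,h}, free = {q}
RREF:
  r0: [   1    0    0    0   -1]
  r1: [   0    1    0    0    1]
  r2: [   0    0    1    0    1]
  r3: [   0    0    0    1    0]
Fix exponent of q at 1; solve each RREF row for its pivot's exponent:
  r0: exp(γ) + (-1)·1 = 0 ⇒ exp(γ) = 1
  r1: exp(g) + (1)·1 = 0 ⇒ exp(g) = -1
  r2: exp(P) + (1)·1 = 0 ⇒ exp(P) = -1
  r3: exp(h) + (0)·1 = 0 ⇒ exp(h) = 0
Π_1 = γ · g^-1 · P^-1 · q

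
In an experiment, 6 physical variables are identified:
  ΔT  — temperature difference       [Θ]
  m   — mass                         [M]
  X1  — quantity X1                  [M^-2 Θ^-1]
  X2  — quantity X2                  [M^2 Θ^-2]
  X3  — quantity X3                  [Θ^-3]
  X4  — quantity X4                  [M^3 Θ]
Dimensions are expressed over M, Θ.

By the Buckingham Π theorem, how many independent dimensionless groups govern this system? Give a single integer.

Exponent matrix [M,Θ] × [ΔT,m,X1,X2,X3,X4]:
  M: [ 0  1 -2  2  0  3]
  Θ: [ 1  0 -1 -2 -3  1]
RREF → pivots at {ΔT,m} ⇒ r = 2
6 vars − rank 2 = 4 Π groups

4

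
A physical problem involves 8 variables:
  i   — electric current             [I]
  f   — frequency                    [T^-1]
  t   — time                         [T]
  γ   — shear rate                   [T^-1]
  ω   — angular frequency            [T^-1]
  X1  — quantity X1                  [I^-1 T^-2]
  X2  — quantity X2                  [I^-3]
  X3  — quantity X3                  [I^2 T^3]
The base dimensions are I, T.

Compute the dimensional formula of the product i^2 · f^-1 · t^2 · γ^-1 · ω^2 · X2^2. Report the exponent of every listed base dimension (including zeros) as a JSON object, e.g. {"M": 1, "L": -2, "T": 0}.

{"I": -4, "T": 2}

Dimensional matrix (I×T by i×f×t×γ×ω×X1×X2×X3):
  I: [ 1  0  0  0  0 -1 -3  2]
  T: [ 0 -1  1 -1 -1 -2  0  3]
  [I]: (2)·1+(-1)·0+(2)·0+(-1)·0+(2)·0+(2)·-3 = -4
  [T]: (2)·0+(-1)·-1+(2)·1+(-1)·-1+(2)·-1+(2)·0 = 2
⇒ I^-4 T^2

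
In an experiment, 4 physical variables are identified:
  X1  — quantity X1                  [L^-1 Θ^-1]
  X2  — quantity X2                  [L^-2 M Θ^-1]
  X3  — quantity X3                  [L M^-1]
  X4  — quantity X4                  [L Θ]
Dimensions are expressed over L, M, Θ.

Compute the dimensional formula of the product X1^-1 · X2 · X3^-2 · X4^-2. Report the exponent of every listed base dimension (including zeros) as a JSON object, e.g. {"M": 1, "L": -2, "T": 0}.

Dimensional matrix (L×M×Θ by X1×X2×X3×X4):
  L: [-1 -2  1  1]
  M: [ 0  1 -1  0]
  Θ: [-1 -1  0  1]
  [L]: (-1)·-1+(1)·-2+(-2)·1+(-2)·1 = -5
  [M]: (-1)·0+(1)·1+(-2)·-1+(-2)·0 = 3
  [Θ]: (-1)·-1+(1)·-1+(-2)·0+(-2)·1 = -2
⇒ L^-5 M^3 Θ^-2

{"L": -5, "M": 3, "Θ": -2}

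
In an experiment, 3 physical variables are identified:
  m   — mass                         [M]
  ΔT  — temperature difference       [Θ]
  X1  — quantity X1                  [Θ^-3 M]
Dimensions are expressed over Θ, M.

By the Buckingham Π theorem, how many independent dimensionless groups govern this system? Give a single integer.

Exponent matrix [Θ,M] × [m,ΔT,X1]:
  Θ: [ 0  1 -3]
  M: [ 1  0  1]
Echelon form has 2 nonzero rows (pivots: m,ΔT)
3 vars − rank 2 = 1 Π group

1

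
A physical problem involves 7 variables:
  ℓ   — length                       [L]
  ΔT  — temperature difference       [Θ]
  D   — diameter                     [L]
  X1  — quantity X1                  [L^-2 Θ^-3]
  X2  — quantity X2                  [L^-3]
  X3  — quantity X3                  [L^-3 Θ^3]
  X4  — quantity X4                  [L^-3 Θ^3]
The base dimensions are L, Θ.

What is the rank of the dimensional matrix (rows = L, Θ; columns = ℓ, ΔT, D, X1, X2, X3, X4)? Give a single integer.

Dimensional matrix (L×Θ by ℓ×ΔT×D×X1×X2×X3×X4):
  L: [ 1  0  1 -2 -3 -3 -3]
  Θ: [ 0  1  0 -3  0  3  3]
RREF → pivots at {ℓ,ΔT} ⇒ r = 2

2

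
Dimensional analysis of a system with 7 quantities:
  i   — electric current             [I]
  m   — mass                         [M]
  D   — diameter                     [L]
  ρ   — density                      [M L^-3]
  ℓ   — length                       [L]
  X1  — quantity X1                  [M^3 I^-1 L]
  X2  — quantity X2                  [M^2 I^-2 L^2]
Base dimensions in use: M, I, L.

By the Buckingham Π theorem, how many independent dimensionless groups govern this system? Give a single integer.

4

Dimensional matrix (M×I×L by i×m×D×ρ×ℓ×X1×X2):
  M: [ 0  1  0  1  0  3  2]
  I: [ 1  0  0  0  0 -1 -2]
  L: [ 0  0  1 -3  1  1  2]
Row reduction gives pivot columns i,m,D; rank = 3
Π count = n − r = 7 − 3 = 4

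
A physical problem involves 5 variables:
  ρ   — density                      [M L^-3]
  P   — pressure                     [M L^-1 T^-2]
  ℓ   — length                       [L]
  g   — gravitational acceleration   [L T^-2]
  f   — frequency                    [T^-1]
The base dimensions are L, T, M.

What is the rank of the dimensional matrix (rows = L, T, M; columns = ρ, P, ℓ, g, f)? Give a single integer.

3

Write exponents as rows L,T,M / cols ρ,P,ℓ,g,f:
  L: [-3 -1  1  1  0]
  T: [ 0 -2  0 -2 -1]
  M: [ 1  1  0  0  0]
Row reduction gives pivot columns ρ,P,ℓ; rank = 3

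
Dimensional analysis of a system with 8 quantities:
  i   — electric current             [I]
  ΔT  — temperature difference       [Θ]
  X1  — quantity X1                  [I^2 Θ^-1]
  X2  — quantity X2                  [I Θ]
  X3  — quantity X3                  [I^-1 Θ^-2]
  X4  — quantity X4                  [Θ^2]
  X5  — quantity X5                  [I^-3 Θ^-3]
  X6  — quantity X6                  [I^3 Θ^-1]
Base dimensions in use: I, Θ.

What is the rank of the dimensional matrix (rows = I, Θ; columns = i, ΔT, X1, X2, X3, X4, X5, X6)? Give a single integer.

2

Dimensional matrix (I×Θ by i×ΔT×X1×X2×X3×X4×X5×X6):
  I: [ 1  0  2  1 -1  0 -3  3]
  Θ: [ 0  1 -1  1 -2  2 -3 -1]
Row reduction gives pivot columns i,ΔT; rank = 2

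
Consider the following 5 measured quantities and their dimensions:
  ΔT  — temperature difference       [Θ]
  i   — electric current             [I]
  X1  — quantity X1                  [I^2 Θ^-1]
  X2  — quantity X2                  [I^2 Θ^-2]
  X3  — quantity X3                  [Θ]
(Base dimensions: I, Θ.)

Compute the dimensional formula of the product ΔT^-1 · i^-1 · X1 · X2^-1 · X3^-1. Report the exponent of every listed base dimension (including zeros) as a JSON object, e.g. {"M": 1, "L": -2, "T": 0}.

Exponent matrix [I,Θ] × [ΔT,i,X1,X2,X3]:
  I: [ 0  1  2  2  0]
  Θ: [ 1  0 -1 -2  1]
  [I]: (-1)·0+(-1)·1+(1)·2+(-1)·2+(-1)·0 = -1
  [Θ]: (-1)·1+(-1)·0+(1)·-1+(-1)·-2+(-1)·1 = -1
⇒ I^-1 Θ^-1

{"I": -1, "Θ": -1}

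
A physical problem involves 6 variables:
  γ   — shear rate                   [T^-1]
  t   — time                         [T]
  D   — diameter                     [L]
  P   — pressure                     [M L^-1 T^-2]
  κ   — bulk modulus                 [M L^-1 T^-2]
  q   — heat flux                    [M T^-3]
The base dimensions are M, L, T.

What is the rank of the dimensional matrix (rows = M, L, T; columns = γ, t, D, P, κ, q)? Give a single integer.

Dimensional matrix (M×L×T by γ×t×D×P×κ×q):
  M: [ 0  0  0  1  1  1]
  L: [ 0  0  1 -1 -1  0]
  T: [-1  1  0 -2 -2 -3]
RREF → pivots at {γ,D,P} ⇒ r = 3

3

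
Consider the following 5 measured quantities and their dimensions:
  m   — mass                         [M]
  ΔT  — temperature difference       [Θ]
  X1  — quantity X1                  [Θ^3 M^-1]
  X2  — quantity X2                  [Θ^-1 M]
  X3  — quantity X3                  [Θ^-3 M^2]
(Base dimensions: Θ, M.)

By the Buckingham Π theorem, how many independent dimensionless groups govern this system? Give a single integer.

3

Write exponents as rows Θ,M / cols m,ΔT,X1,X2,X3:
  Θ: [ 0  1  3 -1 -3]
  M: [ 1  0 -1  1  2]
RREF → pivots at {m,ΔT} ⇒ r = 2
5 vars − rank 2 = 3 Π groups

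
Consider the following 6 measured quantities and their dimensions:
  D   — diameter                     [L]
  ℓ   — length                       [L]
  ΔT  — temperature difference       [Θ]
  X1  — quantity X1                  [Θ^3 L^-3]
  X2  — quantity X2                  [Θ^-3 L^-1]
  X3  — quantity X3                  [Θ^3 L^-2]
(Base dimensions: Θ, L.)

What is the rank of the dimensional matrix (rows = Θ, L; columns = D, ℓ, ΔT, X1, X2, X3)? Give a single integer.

2

Exponent matrix [Θ,L] × [D,ℓ,ΔT,X1,X2,X3]:
  Θ: [ 0  0  1  3 -3  3]
  L: [ 1  1  0 -3 -1 -2]
RREF → pivots at {D,ΔT} ⇒ r = 2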